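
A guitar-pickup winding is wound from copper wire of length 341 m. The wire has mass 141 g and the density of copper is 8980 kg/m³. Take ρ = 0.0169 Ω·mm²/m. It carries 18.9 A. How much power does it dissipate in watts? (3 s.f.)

44700 W

ρ = 0.0169 Ω·mm²/m = 1.69×10^-8 Ω·m
A = m/(density·L) = 0.141/(8980×341) = 4.6046e-08 m²
R = ρL/A = (1.69×10^-8)(341)/(4.6046e-08) = 125.2 Ω
P = I²R = (18.9)² × 125.2 = 44700 W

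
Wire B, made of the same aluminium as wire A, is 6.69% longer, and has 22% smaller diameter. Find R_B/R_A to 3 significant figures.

R ∝ L/d², so R_B/R_A = (1 + 6.69/100) × (1 − 22/100)⁻²
= 1.067 × 1.644 = 1.75

1.75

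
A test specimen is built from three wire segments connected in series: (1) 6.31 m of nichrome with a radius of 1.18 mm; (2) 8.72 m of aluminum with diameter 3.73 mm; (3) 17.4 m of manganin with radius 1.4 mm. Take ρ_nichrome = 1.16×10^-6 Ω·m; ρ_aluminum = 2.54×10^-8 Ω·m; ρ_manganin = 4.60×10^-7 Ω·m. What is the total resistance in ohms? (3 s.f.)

Seg 1: A = πr² = π(1.1800e-03 m)² = 4.374e-06 m²
R_1 = (1.16×10^-6)(6.31)/(4.374e-06) = 1.673 Ω
Seg 2: A = π(d/2)² = π(1.8650e-03 m)² = 1.093e-05 m²
R_2 = (2.54×10^-8)(8.72)/(1.093e-05) = 0.02027 Ω
Seg 3: A = πr² = π(1.4000e-03 m)² = 6.158e-06 m²
R_3 = (4.60×10^-7)(17.4)/(6.158e-06) = 1.3 Ω
R_total = R_1 + R_2 + R_3 = 2.99 Ω

2.99 Ω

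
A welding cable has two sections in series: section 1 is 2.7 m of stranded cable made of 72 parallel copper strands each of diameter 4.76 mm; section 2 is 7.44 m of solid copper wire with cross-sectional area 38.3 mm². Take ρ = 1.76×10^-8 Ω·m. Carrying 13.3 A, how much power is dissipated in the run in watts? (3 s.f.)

Section 1: A_strand = π(2.3800e-03)² = 1.780e-05 m²; R₁ = ρL/(N·A_s) = (1.76×10^-8)(2.7)/(72×1.780e-05) = 3.709×10^-5 Ω
Section 2: A = 38.3 mm² = 3.830e-05 m²
R₂ = (1.76×10^-8)(7.44)/(3.830e-05) = 0.003419 Ω
R = R₁ + R₂ = 0.003456 Ω
P = I²R = (13.3)² × 0.003456 = 0.611 W

0.611 W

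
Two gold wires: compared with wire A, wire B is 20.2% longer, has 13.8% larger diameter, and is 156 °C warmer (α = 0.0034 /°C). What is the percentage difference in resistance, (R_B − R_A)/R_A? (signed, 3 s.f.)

42.0%

R ∝ ρL/d² with ρ ∝ (1+αΔT), so R_B/R_A = (1 + 20.2/100) × (1 + 13.8/100)⁻² × (1 + 0.0034×156)
= 1.202 × 0.7722 × 1.53 = 1.42
(R_B − R_A)/R_A = 1.42 − 1 = 42.0%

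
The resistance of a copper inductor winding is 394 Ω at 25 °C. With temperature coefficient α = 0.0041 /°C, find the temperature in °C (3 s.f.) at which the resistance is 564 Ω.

R = R₀(1 + α(T − T₀)) ⇒ T = T₀ + (R/R₀ − 1)/α
T = 25 + (564/394 − 1)/0.0041 = 25 + (0.4315)/0.0041 = 130 °C

130 °C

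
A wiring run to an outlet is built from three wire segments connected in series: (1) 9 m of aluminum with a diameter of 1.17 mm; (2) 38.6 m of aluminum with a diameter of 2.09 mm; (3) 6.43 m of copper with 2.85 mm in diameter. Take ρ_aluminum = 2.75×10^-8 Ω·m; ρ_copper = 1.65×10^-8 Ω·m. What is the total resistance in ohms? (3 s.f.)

Seg 1: A = π(d/2)² = π(5.8500e-04 m)² = 1.075e-06 m²
R_1 = (2.75×10^-8)(9)/(1.075e-06) = 0.2302 Ω
Seg 2: A = π(d/2)² = π(1.0450e-03 m)² = 3.431e-06 m²
R_2 = (2.75×10^-8)(38.6)/(3.431e-06) = 0.3094 Ω
Seg 3: A = π(d/2)² = π(1.4250e-03 m)² = 6.379e-06 m²
R_3 = (1.65×10^-8)(6.43)/(6.379e-06) = 0.01663 Ω
R_total = R_1 + R_2 + R_3 = 0.556 Ω

0.556 Ω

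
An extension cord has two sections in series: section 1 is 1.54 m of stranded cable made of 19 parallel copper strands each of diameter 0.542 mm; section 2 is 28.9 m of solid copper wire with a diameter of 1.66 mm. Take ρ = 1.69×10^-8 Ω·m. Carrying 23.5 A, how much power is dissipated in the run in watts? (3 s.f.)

128 W

Section 1: A_strand = π(2.7100e-04)² = 2.307e-07 m²; R₁ = ρL/(N·A_s) = (1.69×10^-8)(1.54)/(19×2.307e-07) = 0.005937 Ω
Section 2: A = π(d/2)² = π(8.3000e-04 m)² = 2.164e-06 m²
R₂ = (1.69×10^-8)(28.9)/(2.164e-06) = 0.2257 Ω
R = R₁ + R₂ = 0.2316 Ω
P = I²R = (23.5)² × 0.2316 = 128 W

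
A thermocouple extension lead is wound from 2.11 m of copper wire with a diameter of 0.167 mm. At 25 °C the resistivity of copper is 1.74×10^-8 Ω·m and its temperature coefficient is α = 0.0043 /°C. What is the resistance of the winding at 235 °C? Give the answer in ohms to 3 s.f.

A = π(d/2)² = π(8.3500e-05 m)² = 2.190e-08 m²
R₍25°C₎ = ρL/A = (1.74×10^-8)(2.11)/(2.190e-08) = 1.676 Ω
R = R₀(1 + αΔT) = 1.676(1 + 0.0043×210) = 3.19 Ω

3.19 Ω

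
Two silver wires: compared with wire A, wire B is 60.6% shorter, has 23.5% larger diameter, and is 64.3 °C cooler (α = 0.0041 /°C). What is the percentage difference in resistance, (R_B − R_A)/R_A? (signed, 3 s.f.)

-81.0%

R ∝ ρL/d² with ρ ∝ (1+αΔT), so R_B/R_A = (1 − 60.6/100) × (1 + 23.5/100)⁻² × (1 − 0.0041×64.3)
= 0.394 × 0.6556 × 0.7364 = 0.1902
(R_B − R_A)/R_A = 0.1902 − 1 = -81.0%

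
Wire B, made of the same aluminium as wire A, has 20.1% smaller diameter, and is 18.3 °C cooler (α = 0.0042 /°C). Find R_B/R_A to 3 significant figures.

1.45

R ∝ ρL/d² with ρ ∝ (1+αΔT), so R_B/R_A = (1 − 20.1/100)⁻² × (1 − 0.0042×18.3)
= 1.566 × 0.9231 = 1.45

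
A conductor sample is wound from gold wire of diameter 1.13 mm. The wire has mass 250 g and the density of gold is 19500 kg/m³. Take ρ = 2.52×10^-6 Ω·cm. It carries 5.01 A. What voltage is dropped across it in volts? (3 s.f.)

ρ = 2.52×10^-6 Ω·cm = 2.52×10^-8 Ω·m
A = π(d/2)² = π(5.6500e-04 m)² = 1.0029e-06 m²
L = m/(density·A) = 0.25/(19500×1.0029e-06) = 12.78 m
R = ρL/A = (2.52×10^-8)(12.78)/(1.0029e-06) = 0.3212 Ω
V = IR = 5.01 × 0.3212 = 1.61 V

1.61 V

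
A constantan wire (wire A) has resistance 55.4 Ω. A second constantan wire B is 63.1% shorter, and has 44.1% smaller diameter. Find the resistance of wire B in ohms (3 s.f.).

R ∝ L/d², so R_B/R_A = (1 − 63.1/100) × (1 − 44.1/100)⁻²
= 0.369 × 3.2 = 1.181
R_B = 1.181 × 55.4 = 65.4 Ω

65.4 Ω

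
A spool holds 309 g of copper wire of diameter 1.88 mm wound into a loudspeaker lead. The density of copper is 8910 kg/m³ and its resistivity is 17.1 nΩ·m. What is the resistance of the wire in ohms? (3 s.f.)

ρ = 17.1 nΩ·m = 1.71×10^-8 Ω·m
A = π(d/2)² = π(9.4000e-04 m)² = 2.7759e-06 m²
L = m/(density·A) = 0.309/(8910×2.7759e-06) = 12.49 m
R = ρL/A = (1.71×10^-8)(12.49)/(2.7759e-06) = 0.0770 Ω

0.0770 Ω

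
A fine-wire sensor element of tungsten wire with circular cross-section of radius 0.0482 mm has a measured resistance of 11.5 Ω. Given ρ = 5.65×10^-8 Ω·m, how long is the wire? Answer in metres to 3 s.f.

1.49 m

A = πr² = π(4.8200e-05 m)² = 7.299e-09 m²
L = RA/ρ = (11.5)(7.299e-09)/(5.65×10^-8) = 1.49 m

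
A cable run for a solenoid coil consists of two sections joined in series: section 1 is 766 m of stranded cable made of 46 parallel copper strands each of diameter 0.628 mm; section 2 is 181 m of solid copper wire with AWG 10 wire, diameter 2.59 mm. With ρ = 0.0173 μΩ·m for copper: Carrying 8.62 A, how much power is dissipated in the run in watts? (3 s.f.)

ρ = 0.0173 μΩ·m = 1.73×10^-8 Ω·m
Section 1: A_strand = π(3.1400e-04)² = 3.097e-07 m²; R₁ = ρL/(N·A_s) = (1.73×10^-8)(766)/(46×3.097e-07) = 0.9301 Ω
Section 2: A = π(2.59/2 mm)² = π(1.2950e-03 m)² = 5.269e-06 m²
R₂ = (1.73×10^-8)(181)/(5.269e-06) = 0.5943 Ω
R = R₁ + R₂ = 1.524 Ω
P = I²R = (8.62)² × 1.524 = 113 W

113 W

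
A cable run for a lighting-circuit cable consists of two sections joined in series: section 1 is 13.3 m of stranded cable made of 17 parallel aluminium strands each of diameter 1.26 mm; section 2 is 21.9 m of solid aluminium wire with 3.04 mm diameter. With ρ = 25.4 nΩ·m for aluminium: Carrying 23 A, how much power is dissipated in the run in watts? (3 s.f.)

49.0 W

ρ = 25.4 nΩ·m = 2.54×10^-8 Ω·m
Section 1: A_strand = π(6.3000e-04)² = 1.247e-06 m²; R₁ = ρL/(N·A_s) = (2.54×10^-8)(13.3)/(17×1.247e-06) = 0.01594 Ω
Section 2: A = π(d/2)² = π(1.5200e-03 m)² = 7.258e-06 m²
R₂ = (2.54×10^-8)(21.9)/(7.258e-06) = 0.07664 Ω
R = R₁ + R₂ = 0.09257 Ω
P = I²R = (23)² × 0.09257 = 49.0 W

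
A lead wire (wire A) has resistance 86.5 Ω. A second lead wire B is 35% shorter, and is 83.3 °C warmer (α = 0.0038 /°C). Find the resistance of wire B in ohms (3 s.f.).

74.0 Ω

R ∝ ρL/d² with ρ ∝ (1+αΔT), so R_B/R_A = (1 − 35/100) × (1 + 0.0038×83.3)
= 0.65 × 1.317 = 0.8558
R_B = 0.8558 × 86.5 = 74.0 Ω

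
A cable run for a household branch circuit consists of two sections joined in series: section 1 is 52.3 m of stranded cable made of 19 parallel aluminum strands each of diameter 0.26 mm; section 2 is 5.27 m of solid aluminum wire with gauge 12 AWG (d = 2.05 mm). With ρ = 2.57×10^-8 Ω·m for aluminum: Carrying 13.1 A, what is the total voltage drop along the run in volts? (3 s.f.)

18.0 V

Section 1: A_strand = π(1.3000e-04)² = 5.309e-08 m²; R₁ = ρL/(N·A_s) = (2.57×10^-8)(52.3)/(19×5.309e-08) = 1.332 Ω
Section 2: A = π(2.05/2 mm)² = π(1.0250e-03 m)² = 3.301e-06 m²
R₂ = (2.57×10^-8)(5.27)/(3.301e-06) = 0.04103 Ω
R = R₁ + R₂ = 1.373 Ω
V = IR = 13.1 × 1.373 = 18.0 V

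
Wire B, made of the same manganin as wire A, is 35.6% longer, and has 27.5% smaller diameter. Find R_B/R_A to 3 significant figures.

R ∝ L/d², so R_B/R_A = (1 + 35.6/100) × (1 − 27.5/100)⁻²
= 1.356 × 1.903 = 2.58

2.58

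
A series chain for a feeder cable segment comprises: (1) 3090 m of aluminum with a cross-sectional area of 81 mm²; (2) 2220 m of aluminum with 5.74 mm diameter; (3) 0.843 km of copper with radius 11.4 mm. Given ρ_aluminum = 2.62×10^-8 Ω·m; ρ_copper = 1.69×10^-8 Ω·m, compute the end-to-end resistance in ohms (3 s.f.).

3.28 Ω

Seg 1: A = 81 mm² = 8.100e-05 m²
R_1 = (2.62×10^-8)(3090)/(8.100e-05) = 0.9995 Ω
Seg 2: A = π(d/2)² = π(2.8700e-03 m)² = 2.588e-05 m²
R_2 = (2.62×10^-8)(2220)/(2.588e-05) = 2.248 Ω
Seg 3: A = πr² = π(1.1400e-02 m)² = 4.083e-04 m²
R_3 = (1.69×10^-8)(843)/(4.083e-04) = 0.03489 Ω
R_total = R_1 + R_2 + R_3 = 3.28 Ω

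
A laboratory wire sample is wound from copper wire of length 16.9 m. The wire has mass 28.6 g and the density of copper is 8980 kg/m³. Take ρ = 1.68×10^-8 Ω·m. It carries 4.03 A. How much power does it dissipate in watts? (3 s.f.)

A = m/(density·L) = 0.0286/(8980×16.9) = 1.8845e-07 m²
R = ρL/A = (1.68×10^-8)(16.9)/(1.8845e-07) = 1.507 Ω
P = I²R = (4.03)² × 1.507 = 24.5 W

24.5 W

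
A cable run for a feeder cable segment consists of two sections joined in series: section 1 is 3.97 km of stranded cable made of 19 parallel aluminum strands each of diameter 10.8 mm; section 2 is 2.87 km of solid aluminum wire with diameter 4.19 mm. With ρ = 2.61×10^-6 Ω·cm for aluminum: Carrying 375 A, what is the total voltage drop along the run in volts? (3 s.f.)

2060 V

ρ = 2.61×10^-6 Ω·cm = 2.61×10^-8 Ω·m
Section 1: A_strand = π(5.4000e-03)² = 9.161e-05 m²; R₁ = ρL/(N·A_s) = (2.61×10^-8)(3970)/(19×9.161e-05) = 0.05953 Ω
Section 2: A = π(d/2)² = π(2.0950e-03 m)² = 1.379e-05 m²
R₂ = (2.61×10^-8)(2870)/(1.379e-05) = 5.433 Ω
R = R₁ + R₂ = 5.492 Ω
V = IR = 375 × 5.492 = 2060 V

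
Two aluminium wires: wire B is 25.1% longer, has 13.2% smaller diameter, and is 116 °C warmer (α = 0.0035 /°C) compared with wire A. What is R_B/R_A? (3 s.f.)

2.33

R ∝ ρL/d² with ρ ∝ (1+αΔT), so R_B/R_A = (1 + 25.1/100) × (1 − 13.2/100)⁻² × (1 + 0.0035×116)
= 1.251 × 1.327 × 1.406 = 2.33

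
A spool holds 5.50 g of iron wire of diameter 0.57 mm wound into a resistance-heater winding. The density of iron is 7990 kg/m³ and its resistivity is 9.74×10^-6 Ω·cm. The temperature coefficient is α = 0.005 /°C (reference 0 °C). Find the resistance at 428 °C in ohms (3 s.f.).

ρ = 9.74×10^-6 Ω·cm = 9.74×10^-8 Ω·m
A = π(d/2)² = π(2.8500e-04 m)² = 2.5518e-07 m²
L = m/(density·A) = 0.0055/(7990×2.5518e-07) = 2.698 m
R = ρL/A = (9.74×10^-8)(2.698)/(2.5518e-07) = 1.03 Ω
R(428 °C) = 1.03 × (1 + 0.005×428) = 3.23 Ω

3.23 Ω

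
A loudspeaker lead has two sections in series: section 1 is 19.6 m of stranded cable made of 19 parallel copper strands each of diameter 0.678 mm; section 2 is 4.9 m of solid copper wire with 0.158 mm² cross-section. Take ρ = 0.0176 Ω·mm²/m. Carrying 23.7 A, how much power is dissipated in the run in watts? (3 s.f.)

ρ = 0.0176 Ω·mm²/m = 1.76×10^-8 Ω·m
Section 1: A_strand = π(3.3900e-04)² = 3.610e-07 m²; R₁ = ρL/(N·A_s) = (1.76×10^-8)(19.6)/(19×3.610e-07) = 0.05029 Ω
Section 2: A = 0.158 mm² = 1.580e-07 m²
R₂ = (1.76×10^-8)(4.9)/(1.580e-07) = 0.5458 Ω
R = R₁ + R₂ = 0.5961 Ω
P = I²R = (23.7)² × 0.5961 = 335 W

335 W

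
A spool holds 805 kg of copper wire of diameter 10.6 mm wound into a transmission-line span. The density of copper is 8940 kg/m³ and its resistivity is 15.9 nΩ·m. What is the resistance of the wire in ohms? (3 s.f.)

0.184 Ω

ρ = 15.9 nΩ·m = 1.59×10^-8 Ω·m
A = π(d/2)² = π(5.3000e-03 m)² = 8.8247e-05 m²
L = m/(density·A) = 805/(8940×8.8247e-05) = 1020 m
R = ρL/A = (1.59×10^-8)(1020)/(8.8247e-05) = 0.184 Ω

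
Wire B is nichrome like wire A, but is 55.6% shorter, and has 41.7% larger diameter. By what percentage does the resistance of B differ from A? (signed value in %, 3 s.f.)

-77.9%

R ∝ L/d², so R_B/R_A = (1 − 55.6/100) × (1 + 41.7/100)⁻²
= 0.444 × 0.498 = 0.2211
(R_B − R_A)/R_A = 0.2211 − 1 = -77.9%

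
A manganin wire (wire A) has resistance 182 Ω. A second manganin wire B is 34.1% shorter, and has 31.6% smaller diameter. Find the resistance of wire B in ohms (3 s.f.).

256 Ω

R ∝ L/d², so R_B/R_A = (1 − 34.1/100) × (1 − 31.6/100)⁻²
= 0.659 × 2.137 = 1.409
R_B = 1.409 × 182 = 256 Ω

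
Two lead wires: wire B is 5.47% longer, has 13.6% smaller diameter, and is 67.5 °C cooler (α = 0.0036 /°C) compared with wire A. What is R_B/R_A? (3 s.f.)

1.07

R ∝ ρL/d² with ρ ∝ (1+αΔT), so R_B/R_A = (1 + 5.47/100) × (1 − 13.6/100)⁻² × (1 − 0.0036×67.5)
= 1.055 × 1.34 × 0.757 = 1.07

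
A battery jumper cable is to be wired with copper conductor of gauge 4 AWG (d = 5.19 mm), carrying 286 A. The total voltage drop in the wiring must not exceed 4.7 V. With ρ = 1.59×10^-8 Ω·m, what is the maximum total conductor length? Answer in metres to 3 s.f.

21.9 m

A = π(5.19/2 mm)² = π(2.5950e-03 m)² = 2.116e-05 m²
L_max = V_max·A/(1·ρI) = (4.7)(2.116e-05)/(1.59×10^-8×286) = 21.9 m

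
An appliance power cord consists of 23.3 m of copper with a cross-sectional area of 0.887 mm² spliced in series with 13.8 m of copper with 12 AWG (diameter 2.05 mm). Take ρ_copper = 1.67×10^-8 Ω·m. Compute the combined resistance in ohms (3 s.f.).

0.509 Ω

Segment 1: A = 0.887 mm² = 8.870e-07 m²
R₁ = ρL/A = (1.67×10^-8)(23.3)/(8.870e-07) = 0.4387 Ω
Segment 2: A = π(2.05/2 mm)² = π(1.0250e-03 m)² = 3.301e-06 m²
R₂ = (1.67×10^-8)(13.8)/(3.301e-06) = 0.06982 Ω
R = R₁ + R₂ = 0.509 Ω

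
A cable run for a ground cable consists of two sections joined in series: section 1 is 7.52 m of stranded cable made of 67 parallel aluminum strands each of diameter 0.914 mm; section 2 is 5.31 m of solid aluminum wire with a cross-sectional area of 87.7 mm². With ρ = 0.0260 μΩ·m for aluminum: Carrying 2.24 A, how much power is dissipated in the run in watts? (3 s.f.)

0.0302 W

ρ = 0.0260 μΩ·m = 2.60×10^-8 Ω·m
Section 1: A_strand = π(4.5700e-04)² = 6.561e-07 m²; R₁ = ρL/(N·A_s) = (2.60×10^-8)(7.52)/(67×6.561e-07) = 0.004448 Ω
Section 2: A = 87.7 mm² = 8.770e-05 m²
R₂ = (2.60×10^-8)(5.31)/(8.770e-05) = 0.001574 Ω
R = R₁ + R₂ = 0.006022 Ω
P = I²R = (2.24)² × 0.006022 = 0.0302 W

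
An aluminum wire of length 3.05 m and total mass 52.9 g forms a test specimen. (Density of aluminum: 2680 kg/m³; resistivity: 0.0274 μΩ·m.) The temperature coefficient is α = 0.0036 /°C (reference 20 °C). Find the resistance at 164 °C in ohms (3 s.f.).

ρ = 0.0274 μΩ·m = 2.74×10^-8 Ω·m
A = m/(density·L) = 0.0529/(2680×3.05) = 6.4717e-06 m²
R = ρL/A = (2.74×10^-8)(3.05)/(6.4717e-06) = 0.01291 Ω
R(164 °C) = 0.01291 × (1 + 0.0036×144) = 0.0196 Ω

0.0196 Ω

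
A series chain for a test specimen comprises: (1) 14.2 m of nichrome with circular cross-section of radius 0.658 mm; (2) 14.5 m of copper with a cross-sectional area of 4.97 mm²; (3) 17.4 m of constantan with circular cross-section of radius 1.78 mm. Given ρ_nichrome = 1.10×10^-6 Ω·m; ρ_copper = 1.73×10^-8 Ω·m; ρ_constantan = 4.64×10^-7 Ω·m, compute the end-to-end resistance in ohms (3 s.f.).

Seg 1: A = πr² = π(6.5800e-04 m)² = 1.360e-06 m²
R_1 = (1.10×10^-6)(14.2)/(1.360e-06) = 11.48 Ω
Seg 2: A = 4.97 mm² = 4.970e-06 m²
R_2 = (1.73×10^-8)(14.5)/(4.970e-06) = 0.05047 Ω
Seg 3: A = πr² = π(1.7800e-03 m)² = 9.954e-06 m²
R_3 = (4.64×10^-7)(17.4)/(9.954e-06) = 0.8111 Ω
R_total = R_1 + R_2 + R_3 = 12.3 Ω

12.3 Ω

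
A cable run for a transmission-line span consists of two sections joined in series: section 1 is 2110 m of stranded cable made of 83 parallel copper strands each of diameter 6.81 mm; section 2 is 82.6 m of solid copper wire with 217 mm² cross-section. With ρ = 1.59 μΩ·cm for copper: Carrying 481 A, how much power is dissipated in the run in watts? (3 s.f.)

ρ = 1.59 μΩ·cm = 1.59×10^-8 Ω·m
Section 1: A_strand = π(3.4050e-03)² = 3.642e-05 m²; R₁ = ρL/(N·A_s) = (1.59×10^-8)(2110)/(83×3.642e-05) = 0.0111 Ω
Section 2: A = 217 mm² = 2.170e-04 m²
R₂ = (1.59×10^-8)(82.6)/(2.170e-04) = 0.006052 Ω
R = R₁ + R₂ = 0.01715 Ω
P = I²R = (481)² × 0.01715 = 3970 W

3970 W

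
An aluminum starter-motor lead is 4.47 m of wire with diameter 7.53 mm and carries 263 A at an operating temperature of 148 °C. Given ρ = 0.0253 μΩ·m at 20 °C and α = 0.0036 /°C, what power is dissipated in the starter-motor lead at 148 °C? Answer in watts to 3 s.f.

257 W

ρ = 0.0253 μΩ·m = 2.53×10^-8 Ω·m
A = π(d/2)² = π(3.7650e-03 m)² = 4.453e-05 m²
R₍20₎ = ρL/A = (2.53×10^-8)(4.47)/(4.453e-05) = 0.002539 Ω
R₍148₎ = R₍20₎(1 + αΔT) = 0.002539 × (1 + 0.0036×128) = 0.00371 Ω
P = I²R = (263)² × 0.00371 = 257 W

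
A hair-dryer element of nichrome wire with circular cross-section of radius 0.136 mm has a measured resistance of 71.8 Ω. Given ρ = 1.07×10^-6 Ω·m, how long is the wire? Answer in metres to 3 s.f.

3.90 m

A = πr² = π(1.3600e-04 m)² = 5.811e-08 m²
L = RA/ρ = (71.8)(5.811e-08)/(1.07×10^-6) = 3.90 m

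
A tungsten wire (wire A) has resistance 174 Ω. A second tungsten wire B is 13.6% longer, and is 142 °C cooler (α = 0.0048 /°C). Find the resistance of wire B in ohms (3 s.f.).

62.9 Ω

R ∝ ρL/d² with ρ ∝ (1+αΔT), so R_B/R_A = (1 + 13.6/100) × (1 − 0.0048×142)
= 1.136 × 0.3184 = 0.3617
R_B = 0.3617 × 174 = 62.9 Ω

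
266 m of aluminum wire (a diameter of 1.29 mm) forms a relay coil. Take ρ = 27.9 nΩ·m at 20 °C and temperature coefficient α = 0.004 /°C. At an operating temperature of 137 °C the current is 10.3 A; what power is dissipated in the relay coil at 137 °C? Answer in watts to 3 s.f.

ρ = 27.9 nΩ·m = 2.79×10^-8 Ω·m
A = π(d/2)² = π(6.4500e-04 m)² = 1.307e-06 m²
R₍20₎ = ρL/A = (2.79×10^-8)(266)/(1.307e-06) = 5.678 Ω
R₍137₎ = R₍20₎(1 + αΔT) = 5.678 × (1 + 0.004×117) = 8.336 Ω
P = I²R = (10.3)² × 8.336 = 884 W

884 W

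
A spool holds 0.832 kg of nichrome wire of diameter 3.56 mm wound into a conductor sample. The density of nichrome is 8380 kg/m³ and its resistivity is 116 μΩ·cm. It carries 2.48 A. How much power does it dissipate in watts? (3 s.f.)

7.15 W

ρ = 116 μΩ·cm = 1.16×10^-6 Ω·m
A = π(d/2)² = π(1.7800e-03 m)² = 9.9538e-06 m²
L = m/(density·A) = 0.832/(8380×9.9538e-06) = 9.974 m
R = ρL/A = (1.16×10^-6)(9.974)/(9.9538e-06) = 1.162 Ω
P = I²R = (2.48)² × 1.162 = 7.15 W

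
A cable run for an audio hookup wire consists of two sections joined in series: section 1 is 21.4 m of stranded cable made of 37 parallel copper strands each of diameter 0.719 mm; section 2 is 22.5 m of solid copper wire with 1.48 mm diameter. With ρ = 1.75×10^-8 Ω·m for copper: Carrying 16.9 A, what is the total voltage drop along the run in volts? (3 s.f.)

4.29 V

Section 1: A_strand = π(3.5950e-04)² = 4.060e-07 m²; R₁ = ρL/(N·A_s) = (1.75×10^-8)(21.4)/(37×4.060e-07) = 0.02493 Ω
Section 2: A = π(d/2)² = π(7.4000e-04 m)² = 1.720e-06 m²
R₂ = (1.75×10^-8)(22.5)/(1.720e-06) = 0.2289 Ω
R = R₁ + R₂ = 0.2538 Ω
V = IR = 16.9 × 0.2538 = 4.29 V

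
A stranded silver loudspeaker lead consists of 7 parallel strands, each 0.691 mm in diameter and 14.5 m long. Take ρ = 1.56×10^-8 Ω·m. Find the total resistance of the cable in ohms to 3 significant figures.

0.0862 Ω

A_strand = π(3.4550e-04 m)² = 3.750e-07 m²
R_strand = ρL/A = (1.56×10^-8)(14.5)/(3.750e-07) = 0.6032 Ω
R_total = R_strand/N = 0.6032/7 = 0.0862 Ω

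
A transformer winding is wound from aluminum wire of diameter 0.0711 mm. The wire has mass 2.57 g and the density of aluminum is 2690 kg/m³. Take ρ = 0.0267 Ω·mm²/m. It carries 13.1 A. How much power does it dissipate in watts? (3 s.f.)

ρ = 0.0267 Ω·mm²/m = 2.67×10^-8 Ω·m
A = π(d/2)² = π(3.5550e-05 m)² = 3.9704e-09 m²
L = m/(density·A) = 0.00257/(2690×3.9704e-09) = 240.6 m
R = ρL/A = (2.67×10^-8)(240.6)/(3.9704e-09) = 1618 Ω
P = I²R = (13.1)² × 1618 = 2.78×10^5 W

2.78×10^5 W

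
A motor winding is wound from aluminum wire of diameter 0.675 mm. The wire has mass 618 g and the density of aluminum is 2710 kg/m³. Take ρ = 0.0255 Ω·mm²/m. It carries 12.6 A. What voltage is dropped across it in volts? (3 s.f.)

572 V

ρ = 0.0255 Ω·mm²/m = 2.55×10^-8 Ω·m
A = π(d/2)² = π(3.3750e-04 m)² = 3.5785e-07 m²
L = m/(density·A) = 0.618/(2710×3.5785e-07) = 637.3 m
R = ρL/A = (2.55×10^-8)(637.3)/(3.5785e-07) = 45.41 Ω
V = IR = 12.6 × 45.41 = 572 V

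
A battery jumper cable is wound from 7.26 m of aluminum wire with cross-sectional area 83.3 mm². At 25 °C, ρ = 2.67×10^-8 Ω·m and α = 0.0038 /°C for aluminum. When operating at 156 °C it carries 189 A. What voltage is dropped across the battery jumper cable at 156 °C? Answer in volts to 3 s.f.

A = 83.3 mm² = 8.330e-05 m²
R₍25₎ = ρL/A = (2.67×10^-8)(7.26)/(8.330e-05) = 0.002327 Ω
R₍156₎ = R₍25₎(1 + αΔT) = 0.002327 × (1 + 0.0038×131) = 0.003485 Ω
V = IR = 189 × 0.003485 = 0.659 V

0.659 V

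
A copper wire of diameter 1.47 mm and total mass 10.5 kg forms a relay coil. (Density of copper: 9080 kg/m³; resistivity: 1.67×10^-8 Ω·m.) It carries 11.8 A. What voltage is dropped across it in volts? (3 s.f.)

79.1 V

A = π(d/2)² = π(7.3500e-04 m)² = 1.6972e-06 m²
L = m/(density·A) = 10.5/(9080×1.6972e-06) = 681.4 m
R = ρL/A = (1.67×10^-8)(681.4)/(1.6972e-06) = 6.705 Ω
V = IR = 11.8 × 6.705 = 79.1 V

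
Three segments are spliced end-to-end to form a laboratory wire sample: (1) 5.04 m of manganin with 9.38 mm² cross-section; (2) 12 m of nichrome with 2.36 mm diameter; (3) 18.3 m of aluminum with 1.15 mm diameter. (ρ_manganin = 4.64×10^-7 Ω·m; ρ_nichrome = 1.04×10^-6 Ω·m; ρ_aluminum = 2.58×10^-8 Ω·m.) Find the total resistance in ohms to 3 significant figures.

3.56 Ω

Seg 1: A = 9.38 mm² = 9.380e-06 m²
R_1 = (4.64×10^-7)(5.04)/(9.380e-06) = 0.2493 Ω
Seg 2: A = π(d/2)² = π(1.1800e-03 m)² = 4.374e-06 m²
R_2 = (1.04×10^-6)(12)/(4.374e-06) = 2.853 Ω
Seg 3: A = π(d/2)² = π(5.7500e-04 m)² = 1.039e-06 m²
R_3 = (2.58×10^-8)(18.3)/(1.039e-06) = 0.4546 Ω
R_total = R_1 + R_2 + R_3 = 3.56 Ω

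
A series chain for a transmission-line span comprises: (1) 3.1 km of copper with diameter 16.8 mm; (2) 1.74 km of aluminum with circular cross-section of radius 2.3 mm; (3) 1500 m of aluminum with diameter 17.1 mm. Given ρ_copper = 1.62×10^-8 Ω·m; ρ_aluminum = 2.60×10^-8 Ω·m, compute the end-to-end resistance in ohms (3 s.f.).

3.12 Ω

Seg 1: A = π(d/2)² = π(8.4000e-03 m)² = 2.217e-04 m²
R_1 = (1.62×10^-8)(3100)/(2.217e-04) = 0.2266 Ω
Seg 2: A = πr² = π(2.3000e-03 m)² = 1.662e-05 m²
R_2 = (2.60×10^-8)(1740)/(1.662e-05) = 2.722 Ω
Seg 3: A = π(d/2)² = π(8.5500e-03 m)² = 2.297e-04 m²
R_3 = (2.60×10^-8)(1500)/(2.297e-04) = 0.1698 Ω
R_total = R_1 + R_2 + R_3 = 3.12 Ω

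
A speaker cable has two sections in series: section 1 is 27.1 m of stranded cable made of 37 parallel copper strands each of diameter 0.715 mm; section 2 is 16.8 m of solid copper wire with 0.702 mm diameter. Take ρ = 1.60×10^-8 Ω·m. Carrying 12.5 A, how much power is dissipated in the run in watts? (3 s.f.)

113 W

Section 1: A_strand = π(3.5750e-04)² = 4.015e-07 m²; R₁ = ρL/(N·A_s) = (1.60×10^-8)(27.1)/(37×4.015e-07) = 0.02919 Ω
Section 2: A = π(d/2)² = π(3.5100e-04 m)² = 3.870e-07 m²
R₂ = (1.60×10^-8)(16.8)/(3.870e-07) = 0.6945 Ω
R = R₁ + R₂ = 0.7237 Ω
P = I²R = (12.5)² × 0.7237 = 113 W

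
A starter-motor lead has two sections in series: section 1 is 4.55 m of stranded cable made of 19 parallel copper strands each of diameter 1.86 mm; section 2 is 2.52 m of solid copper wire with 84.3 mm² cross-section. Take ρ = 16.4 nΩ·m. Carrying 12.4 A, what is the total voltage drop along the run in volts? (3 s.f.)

ρ = 16.4 nΩ·m = 1.64×10^-8 Ω·m
Section 1: A_strand = π(9.3000e-04)² = 2.717e-06 m²; R₁ = ρL/(N·A_s) = (1.64×10^-8)(4.55)/(19×2.717e-06) = 0.001445 Ω
Section 2: A = 84.3 mm² = 8.430e-05 m²
R₂ = (1.64×10^-8)(2.52)/(8.430e-05) = 4.902×10^-4 Ω
R = R₁ + R₂ = 0.001936 Ω
V = IR = 12.4 × 0.001936 = 0.0240 V

0.0240 V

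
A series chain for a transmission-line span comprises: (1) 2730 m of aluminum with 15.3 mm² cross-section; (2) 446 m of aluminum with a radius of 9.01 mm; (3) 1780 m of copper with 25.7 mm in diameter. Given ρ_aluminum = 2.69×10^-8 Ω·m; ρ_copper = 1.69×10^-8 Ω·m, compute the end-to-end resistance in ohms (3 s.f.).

4.90 Ω

Seg 1: A = 15.3 mm² = 1.530e-05 m²
R_1 = (2.69×10^-8)(2730)/(1.530e-05) = 4.8 Ω
Seg 2: A = πr² = π(9.0100e-03 m)² = 2.550e-04 m²
R_2 = (2.69×10^-8)(446)/(2.550e-04) = 0.04704 Ω
Seg 3: A = π(d/2)² = π(1.2850e-02 m)² = 5.187e-04 m²
R_3 = (1.69×10^-8)(1780)/(5.187e-04) = 0.05799 Ω
R_total = R_1 + R_2 + R_3 = 4.90 Ω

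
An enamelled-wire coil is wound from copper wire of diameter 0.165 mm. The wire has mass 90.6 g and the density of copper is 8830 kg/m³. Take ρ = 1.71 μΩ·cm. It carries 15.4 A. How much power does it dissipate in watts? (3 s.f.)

91000 W

ρ = 1.71 μΩ·cm = 1.71×10^-8 Ω·m
A = π(d/2)² = π(8.2500e-05 m)² = 2.1382e-08 m²
L = m/(density·A) = 0.0906/(8830×2.1382e-08) = 479.9 m
R = ρL/A = (1.71×10^-8)(479.9)/(2.1382e-08) = 383.7 Ω
P = I²R = (15.4)² × 383.7 = 91000 W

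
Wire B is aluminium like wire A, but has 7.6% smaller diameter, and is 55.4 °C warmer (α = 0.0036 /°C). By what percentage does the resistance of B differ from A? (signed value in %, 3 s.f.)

R ∝ ρL/d² with ρ ∝ (1+αΔT), so R_B/R_A = (1 − 7.6/100)⁻² × (1 + 0.0036×55.4)
= 1.171 × 1.199 = 1.405
(R_B − R_A)/R_A = 1.405 − 1 = 40.5%

40.5%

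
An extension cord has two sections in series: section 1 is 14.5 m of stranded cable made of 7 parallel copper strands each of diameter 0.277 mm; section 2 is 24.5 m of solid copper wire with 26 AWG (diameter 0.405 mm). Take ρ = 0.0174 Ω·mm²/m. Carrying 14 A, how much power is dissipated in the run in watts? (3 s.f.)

ρ = 0.0174 Ω·mm²/m = 1.74×10^-8 Ω·m
Section 1: A_strand = π(1.3850e-04)² = 6.026e-08 m²; R₁ = ρL/(N·A_s) = (1.74×10^-8)(14.5)/(7×6.026e-08) = 0.5981 Ω
Section 2: A = π(0.405/2 mm)² = π(2.0250e-04 m)² = 1.288e-07 m²
R₂ = (1.74×10^-8)(24.5)/(1.288e-07) = 3.309 Ω
R = R₁ + R₂ = 3.907 Ω
P = I²R = (14)² × 3.907 = 766 W

766 W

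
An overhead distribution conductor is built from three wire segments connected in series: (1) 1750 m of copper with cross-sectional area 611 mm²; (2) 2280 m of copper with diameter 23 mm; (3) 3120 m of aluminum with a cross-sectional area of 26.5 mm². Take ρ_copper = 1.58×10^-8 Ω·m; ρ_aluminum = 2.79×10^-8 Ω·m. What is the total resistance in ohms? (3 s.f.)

3.42 Ω

Seg 1: A = 611 mm² = 6.110e-04 m²
R_1 = (1.58×10^-8)(1750)/(6.110e-04) = 0.04525 Ω
Seg 2: A = π(d/2)² = π(1.1500e-02 m)² = 4.155e-04 m²
R_2 = (1.58×10^-8)(2280)/(4.155e-04) = 0.08671 Ω
Seg 3: A = 26.5 mm² = 2.650e-05 m²
R_3 = (2.79×10^-8)(3120)/(2.650e-05) = 3.285 Ω
R_total = R_1 + R_2 + R_3 = 3.42 Ω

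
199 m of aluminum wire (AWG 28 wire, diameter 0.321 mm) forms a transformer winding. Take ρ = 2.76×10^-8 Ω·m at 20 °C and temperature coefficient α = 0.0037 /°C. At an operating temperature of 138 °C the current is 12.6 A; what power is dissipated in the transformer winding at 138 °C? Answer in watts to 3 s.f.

15500 W

A = π(0.321/2 mm)² = π(1.6050e-04 m)² = 8.093e-08 m²
R₍20₎ = ρL/A = (2.76×10^-8)(199)/(8.093e-08) = 67.87 Ω
R₍138₎ = R₍20₎(1 + αΔT) = 67.87 × (1 + 0.0037×118) = 97.5 Ω
P = I²R = (12.6)² × 97.5 = 15500 W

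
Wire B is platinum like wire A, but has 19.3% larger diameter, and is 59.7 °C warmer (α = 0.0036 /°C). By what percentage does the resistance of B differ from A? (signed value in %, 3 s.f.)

R ∝ ρL/d² with ρ ∝ (1+αΔT), so R_B/R_A = (1 + 19.3/100)⁻² × (1 + 0.0036×59.7)
= 0.7026 × 1.215 = 0.8536
(R_B − R_A)/R_A = 0.8536 − 1 = -14.6%

-14.6%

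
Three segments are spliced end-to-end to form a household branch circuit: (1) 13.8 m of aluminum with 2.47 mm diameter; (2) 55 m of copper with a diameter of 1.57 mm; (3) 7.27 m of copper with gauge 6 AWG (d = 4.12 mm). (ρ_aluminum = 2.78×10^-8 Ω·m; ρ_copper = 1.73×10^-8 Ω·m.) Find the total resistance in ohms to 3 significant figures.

Seg 1: A = π(d/2)² = π(1.2350e-03 m)² = 4.792e-06 m²
R_1 = (2.78×10^-8)(13.8)/(4.792e-06) = 0.08006 Ω
Seg 2: A = π(d/2)² = π(7.8500e-04 m)² = 1.936e-06 m²
R_2 = (1.73×10^-8)(55)/(1.936e-06) = 0.4915 Ω
Seg 3: A = π(4.12/2 mm)² = π(2.0600e-03 m)² = 1.333e-05 m²
R_3 = (1.73×10^-8)(7.27)/(1.333e-05) = 0.009434 Ω
R_total = R_1 + R_2 + R_3 = 0.581 Ω

0.581 Ω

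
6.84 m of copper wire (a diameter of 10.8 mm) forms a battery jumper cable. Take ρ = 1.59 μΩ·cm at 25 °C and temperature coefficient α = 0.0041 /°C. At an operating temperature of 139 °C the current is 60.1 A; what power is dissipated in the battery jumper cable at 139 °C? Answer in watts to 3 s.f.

ρ = 1.59 μΩ·cm = 1.59×10^-8 Ω·m
A = π(d/2)² = π(5.4000e-03 m)² = 9.161e-05 m²
R₍25₎ = ρL/A = (1.59×10^-8)(6.84)/(9.161e-05) = 0.001187 Ω
R₍139₎ = R₍25₎(1 + αΔT) = 0.001187 × (1 + 0.0041×114) = 0.001742 Ω
P = I²R = (60.1)² × 0.001742 = 6.29 W

6.29 W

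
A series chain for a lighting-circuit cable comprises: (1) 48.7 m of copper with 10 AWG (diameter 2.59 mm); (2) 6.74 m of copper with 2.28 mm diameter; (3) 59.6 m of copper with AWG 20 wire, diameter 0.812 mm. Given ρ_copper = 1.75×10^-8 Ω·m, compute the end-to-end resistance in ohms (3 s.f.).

2.20 Ω

Seg 1: A = π(2.59/2 mm)² = π(1.2950e-03 m)² = 5.269e-06 m²
R_1 = (1.75×10^-8)(48.7)/(5.269e-06) = 0.1618 Ω
Seg 2: A = π(d/2)² = π(1.1400e-03 m)² = 4.083e-06 m²
R_2 = (1.75×10^-8)(6.74)/(4.083e-06) = 0.02889 Ω
Seg 3: A = π(0.812/2 mm)² = π(4.0600e-04 m)² = 5.178e-07 m²
R_3 = (1.75×10^-8)(59.6)/(5.178e-07) = 2.014 Ω
R_total = R_1 + R_2 + R_3 = 2.20 Ω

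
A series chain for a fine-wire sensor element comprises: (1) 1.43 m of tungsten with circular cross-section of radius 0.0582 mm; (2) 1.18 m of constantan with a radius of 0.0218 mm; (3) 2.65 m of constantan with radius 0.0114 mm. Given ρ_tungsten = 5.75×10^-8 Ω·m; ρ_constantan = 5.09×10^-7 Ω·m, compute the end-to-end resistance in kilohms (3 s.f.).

3.71 kΩ

Seg 1: A = πr² = π(5.8200e-05 m)² = 1.064e-08 m²
R_1 = (5.75×10^-8)(1.43)/(1.064e-08) = 7.727 Ω
Seg 2: A = πr² = π(2.1800e-05 m)² = 1.493e-09 m²
R_2 = (5.09×10^-7)(1.18)/(1.493e-09) = 402.3 Ω
Seg 3: A = πr² = π(1.1400e-05 m)² = 4.083e-10 m²
R_3 = (5.09×10^-7)(2.65)/(4.083e-10) = 3304 Ω
R_total = R_1 + R_2 + R_3 = 3.71 kΩ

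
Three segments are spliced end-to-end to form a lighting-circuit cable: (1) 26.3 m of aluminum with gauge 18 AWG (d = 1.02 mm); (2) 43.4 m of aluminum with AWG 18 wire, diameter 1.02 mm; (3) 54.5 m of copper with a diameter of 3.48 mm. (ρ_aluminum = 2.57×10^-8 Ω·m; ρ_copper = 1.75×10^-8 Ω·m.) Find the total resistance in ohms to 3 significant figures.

2.29 Ω

Seg 1: A = π(1.02/2 mm)² = π(5.1000e-04 m)² = 8.171e-07 m²
R_1 = (2.57×10^-8)(26.3)/(8.171e-07) = 0.8272 Ω
Seg 2: A = π(1.02/2 mm)² = π(5.1000e-04 m)² = 8.171e-07 m²
R_2 = (2.57×10^-8)(43.4)/(8.171e-07) = 1.365 Ω
Seg 3: A = π(d/2)² = π(1.7400e-03 m)² = 9.511e-06 m²
R_3 = (1.75×10^-8)(54.5)/(9.511e-06) = 0.1003 Ω
R_total = R_1 + R_2 + R_3 = 2.29 Ω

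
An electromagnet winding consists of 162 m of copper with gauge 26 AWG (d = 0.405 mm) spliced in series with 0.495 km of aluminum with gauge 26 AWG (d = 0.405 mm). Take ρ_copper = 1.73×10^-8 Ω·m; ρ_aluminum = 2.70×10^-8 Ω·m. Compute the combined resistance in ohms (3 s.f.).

126 Ω

Segment 1: A = π(0.405/2 mm)² = π(2.0250e-04 m)² = 1.288e-07 m²
R₁ = ρL/A = (1.73×10^-8)(162)/(1.288e-07) = 21.76 Ω
R₂ = (2.70×10^-8)(495)/(1.288e-07) = 103.7 Ω
R = R₁ + R₂ = 126 Ω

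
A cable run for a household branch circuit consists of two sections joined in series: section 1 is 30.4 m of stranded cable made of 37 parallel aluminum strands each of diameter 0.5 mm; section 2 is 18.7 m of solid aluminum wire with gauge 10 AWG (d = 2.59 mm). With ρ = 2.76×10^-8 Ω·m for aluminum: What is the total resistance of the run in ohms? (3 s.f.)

0.213 Ω

Section 1: A_strand = π(2.5000e-04)² = 1.963e-07 m²; R₁ = ρL/(N·A_s) = (2.76×10^-8)(30.4)/(37×1.963e-07) = 0.1155 Ω
Section 2: A = π(2.59/2 mm)² = π(1.2950e-03 m)² = 5.269e-06 m²
R₂ = (2.76×10^-8)(18.7)/(5.269e-06) = 0.09796 Ω
R = R₁ + R₂ = 0.213 Ω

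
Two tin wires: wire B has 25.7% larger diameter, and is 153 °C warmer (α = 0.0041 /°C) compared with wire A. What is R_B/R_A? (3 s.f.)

1.03

R ∝ ρL/d² with ρ ∝ (1+αΔT), so R_B/R_A = (1 + 25.7/100)⁻² × (1 + 0.0041×153)
= 0.6329 × 1.627 = 1.03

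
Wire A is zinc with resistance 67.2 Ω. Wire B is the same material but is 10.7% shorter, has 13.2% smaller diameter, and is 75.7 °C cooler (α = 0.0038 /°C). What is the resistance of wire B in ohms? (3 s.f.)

R ∝ ρL/d² with ρ ∝ (1+αΔT), so R_B/R_A = (1 − 10.7/100) × (1 − 13.2/100)⁻² × (1 − 0.0038×75.7)
= 0.893 × 1.327 × 0.7123 = 0.8443
R_B = 0.8443 × 67.2 = 56.7 Ω

56.7 Ω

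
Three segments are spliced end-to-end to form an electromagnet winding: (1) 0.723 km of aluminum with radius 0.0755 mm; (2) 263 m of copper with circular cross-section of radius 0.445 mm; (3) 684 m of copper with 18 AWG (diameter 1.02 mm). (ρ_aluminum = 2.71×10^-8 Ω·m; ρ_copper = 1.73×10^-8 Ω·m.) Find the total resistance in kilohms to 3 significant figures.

1.12 kΩ

Seg 1: A = πr² = π(7.5500e-05 m)² = 1.791e-08 m²
R_1 = (2.71×10^-8)(723)/(1.791e-08) = 1094 Ω
Seg 2: A = πr² = π(4.4500e-04 m)² = 6.221e-07 m²
R_2 = (1.73×10^-8)(263)/(6.221e-07) = 7.314 Ω
Seg 3: A = π(1.02/2 mm)² = π(5.1000e-04 m)² = 8.171e-07 m²
R_3 = (1.73×10^-8)(684)/(8.171e-07) = 14.48 Ω
R_total = R_1 + R_2 + R_3 = 1.12 kΩ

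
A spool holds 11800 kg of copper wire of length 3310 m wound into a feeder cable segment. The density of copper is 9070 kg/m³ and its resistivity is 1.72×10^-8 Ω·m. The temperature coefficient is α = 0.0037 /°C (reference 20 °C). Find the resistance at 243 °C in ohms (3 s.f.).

A = m/(density·L) = 11800/(9070×3310) = 3.9305e-04 m²
R = ρL/A = (1.72×10^-8)(3310)/(3.9305e-04) = 0.1448 Ω
R(243 °C) = 0.1448 × (1 + 0.0037×223) = 0.264 Ω

0.264 Ω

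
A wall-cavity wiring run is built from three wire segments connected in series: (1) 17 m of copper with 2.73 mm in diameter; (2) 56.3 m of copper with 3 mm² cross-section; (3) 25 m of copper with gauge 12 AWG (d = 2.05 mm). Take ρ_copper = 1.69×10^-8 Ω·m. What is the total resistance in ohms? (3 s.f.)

0.494 Ω

Seg 1: A = π(d/2)² = π(1.3650e-03 m)² = 5.853e-06 m²
R_1 = (1.69×10^-8)(17)/(5.853e-06) = 0.04908 Ω
Seg 2: A = 3 mm² = 3.000e-06 m²
R_2 = (1.69×10^-8)(56.3)/(3.000e-06) = 0.3172 Ω
Seg 3: A = π(2.05/2 mm)² = π(1.0250e-03 m)² = 3.301e-06 m²
R_3 = (1.69×10^-8)(25)/(3.301e-06) = 0.128 Ω
R_total = R_1 + R_2 + R_3 = 0.494 Ω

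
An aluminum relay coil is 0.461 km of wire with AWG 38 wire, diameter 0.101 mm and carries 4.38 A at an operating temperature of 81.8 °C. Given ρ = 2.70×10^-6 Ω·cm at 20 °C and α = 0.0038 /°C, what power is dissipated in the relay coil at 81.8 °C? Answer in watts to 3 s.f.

ρ = 2.70×10^-6 Ω·cm = 2.70×10^-8 Ω·m
A = π(0.101/2 mm)² = π(5.0500e-05 m)² = 8.012e-09 m²
R₍20₎ = ρL/A = (2.70×10^-8)(461)/(8.012e-09) = 1554 Ω
R₍81.8₎ = R₍20₎(1 + αΔT) = 1554 × (1 + 0.0038×61.8) = 1918 Ω
P = I²R = (4.38)² × 1918 = 36800 W

36800 W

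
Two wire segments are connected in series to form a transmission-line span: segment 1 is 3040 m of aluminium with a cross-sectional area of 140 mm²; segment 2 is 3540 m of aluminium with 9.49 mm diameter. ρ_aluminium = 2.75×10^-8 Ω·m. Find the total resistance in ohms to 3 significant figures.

Segment 1: A = 140 mm² = 1.400e-04 m²
R₁ = ρL/A = (2.75×10^-8)(3040)/(1.400e-04) = 0.5971 Ω
Segment 2: A = π(d/2)² = π(4.7450e-03 m)² = 7.073e-05 m²
R₂ = (2.75×10^-8)(3540)/(7.073e-05) = 1.376 Ω
R = R₁ + R₂ = 1.97 Ω

1.97 Ω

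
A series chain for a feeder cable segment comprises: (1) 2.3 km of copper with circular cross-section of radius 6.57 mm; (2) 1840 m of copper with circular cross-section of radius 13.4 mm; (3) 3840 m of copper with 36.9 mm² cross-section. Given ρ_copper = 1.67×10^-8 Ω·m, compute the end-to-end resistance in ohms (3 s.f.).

Seg 1: A = πr² = π(6.5700e-03 m)² = 1.356e-04 m²
R_1 = (1.67×10^-8)(2300)/(1.356e-04) = 0.2832 Ω
Seg 2: A = πr² = π(1.3400e-02 m)² = 5.641e-04 m²
R_2 = (1.67×10^-8)(1840)/(5.641e-04) = 0.05447 Ω
Seg 3: A = 36.9 mm² = 3.690e-05 m²
R_3 = (1.67×10^-8)(3840)/(3.690e-05) = 1.738 Ω
R_total = R_1 + R_2 + R_3 = 2.08 Ω

2.08 Ω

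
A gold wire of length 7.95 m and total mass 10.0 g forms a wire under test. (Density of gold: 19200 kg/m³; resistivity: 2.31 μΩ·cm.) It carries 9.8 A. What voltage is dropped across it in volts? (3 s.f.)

ρ = 2.31 μΩ·cm = 2.31×10^-8 Ω·m
A = m/(density·L) = 0.01/(19200×7.95) = 6.5514e-08 m²
R = ρL/A = (2.31×10^-8)(7.95)/(6.5514e-08) = 2.803 Ω
V = IR = 9.8 × 2.803 = 27.5 V

27.5 V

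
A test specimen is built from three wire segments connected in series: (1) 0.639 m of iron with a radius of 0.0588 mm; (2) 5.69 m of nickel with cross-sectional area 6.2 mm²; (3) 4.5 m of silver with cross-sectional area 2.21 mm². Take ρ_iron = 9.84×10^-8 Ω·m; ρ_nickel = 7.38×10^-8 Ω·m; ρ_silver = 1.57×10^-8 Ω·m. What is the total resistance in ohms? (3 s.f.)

5.89 Ω

Seg 1: A = πr² = π(5.8800e-05 m)² = 1.086e-08 m²
R_1 = (9.84×10^-8)(0.639)/(1.086e-08) = 5.789 Ω
Seg 2: A = 6.2 mm² = 6.200e-06 m²
R_2 = (7.38×10^-8)(5.69)/(6.200e-06) = 0.06773 Ω
Seg 3: A = 2.21 mm² = 2.210e-06 m²
R_3 = (1.57×10^-8)(4.5)/(2.210e-06) = 0.03197 Ω
R_total = R_1 + R_2 + R_3 = 5.89 Ω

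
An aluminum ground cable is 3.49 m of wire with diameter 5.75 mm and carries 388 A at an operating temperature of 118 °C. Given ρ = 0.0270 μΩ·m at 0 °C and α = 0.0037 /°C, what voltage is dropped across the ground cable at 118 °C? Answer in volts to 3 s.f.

ρ = 0.0270 μΩ·m = 2.70×10^-8 Ω·m
A = π(d/2)² = π(2.8750e-03 m)² = 2.597e-05 m²
R₍0₎ = ρL/A = (2.70×10^-8)(3.49)/(2.597e-05) = 0.003629 Ω
R₍118₎ = R₍0₎(1 + αΔT) = 0.003629 × (1 + 0.0037×118) = 0.005213 Ω
V = IR = 388 × 0.005213 = 2.02 V

2.02 V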